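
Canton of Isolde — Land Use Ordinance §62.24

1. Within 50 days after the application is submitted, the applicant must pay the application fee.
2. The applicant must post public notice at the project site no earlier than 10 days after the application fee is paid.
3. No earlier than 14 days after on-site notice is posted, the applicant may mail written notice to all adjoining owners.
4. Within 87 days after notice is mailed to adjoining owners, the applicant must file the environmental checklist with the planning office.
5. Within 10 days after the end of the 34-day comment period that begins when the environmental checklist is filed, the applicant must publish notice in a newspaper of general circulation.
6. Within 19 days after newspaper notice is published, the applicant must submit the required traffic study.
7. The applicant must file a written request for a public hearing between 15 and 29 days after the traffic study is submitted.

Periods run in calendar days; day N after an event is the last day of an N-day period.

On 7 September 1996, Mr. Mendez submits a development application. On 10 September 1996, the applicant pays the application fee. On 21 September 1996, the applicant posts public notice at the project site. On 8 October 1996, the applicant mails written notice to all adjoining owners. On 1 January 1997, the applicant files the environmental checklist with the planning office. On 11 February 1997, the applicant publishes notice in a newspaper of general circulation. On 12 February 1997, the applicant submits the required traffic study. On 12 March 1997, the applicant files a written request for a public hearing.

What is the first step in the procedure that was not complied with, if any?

None — every step was satisfied

Step 1: 50 days after 7 September 1996 (when the application is submitted) is 27 October 1996; 10 September 1996 is within that limit.
Step 2: the earliest permitted date is 10 days after 10 September 1996 (when the application fee is paid), i.e. 20 September 1996; done 21 September 1996 — permitted.
Step 3: the earliest permitted date is 14 days after 21 September 1996 (when on-site notice is posted), i.e. 5 October 1996; done 8 October 1996 — permitted.
Step 4: 87 days after 8 October 1996 (when notice is mailed to adjoining owners) is 3 January 1997; completed 1 January 1997, before the deadline.
Step 5: 10 days after 4 February 1997 (end of the 34-day comment period, which began when the environmental checklist is filed on 1 January 1997) is 14 February 1997; completed 11 February 1997, before the deadline.
Step 6: 19 days after 11 February 1997 (when newspaper notice is published) is 2 March 1997; completed 12 February 1997, before the deadline.
Step 7: the window is 15–29 days after 12 February 1997 (when the traffic study is submitted), so 27 February 1997 through 13 March 1997; done 12 March 1997, which is between those dates.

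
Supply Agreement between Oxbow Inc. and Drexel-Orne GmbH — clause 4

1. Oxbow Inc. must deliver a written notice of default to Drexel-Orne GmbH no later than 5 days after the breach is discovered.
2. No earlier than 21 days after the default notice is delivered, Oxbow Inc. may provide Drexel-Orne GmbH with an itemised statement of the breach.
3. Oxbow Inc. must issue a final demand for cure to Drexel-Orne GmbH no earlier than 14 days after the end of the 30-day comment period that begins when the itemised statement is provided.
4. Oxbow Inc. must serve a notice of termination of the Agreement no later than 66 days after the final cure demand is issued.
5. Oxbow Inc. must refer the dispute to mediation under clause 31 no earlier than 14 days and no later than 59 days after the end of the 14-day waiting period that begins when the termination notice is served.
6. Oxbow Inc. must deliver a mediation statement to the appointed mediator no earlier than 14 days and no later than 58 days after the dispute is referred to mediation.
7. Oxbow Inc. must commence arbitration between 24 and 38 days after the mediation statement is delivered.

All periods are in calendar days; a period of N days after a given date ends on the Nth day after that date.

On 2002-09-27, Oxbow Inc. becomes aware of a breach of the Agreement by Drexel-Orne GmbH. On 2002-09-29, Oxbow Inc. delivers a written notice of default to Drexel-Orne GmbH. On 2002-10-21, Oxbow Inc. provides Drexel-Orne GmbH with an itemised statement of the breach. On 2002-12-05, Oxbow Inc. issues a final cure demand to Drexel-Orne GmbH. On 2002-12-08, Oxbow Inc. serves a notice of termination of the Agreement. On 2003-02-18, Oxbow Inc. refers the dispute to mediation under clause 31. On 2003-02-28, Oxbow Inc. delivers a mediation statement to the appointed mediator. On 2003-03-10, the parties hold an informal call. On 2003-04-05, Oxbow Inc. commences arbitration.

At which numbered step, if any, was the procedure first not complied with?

Step 1 — counting 5 days from 2002-09-27 (when the breach is discovered) gives a deadline of 2002-10-02; 2002-09-29 is within that limit.
Step 2 — must wait 21 days from 2002-09-29 (when the default notice is delivered), so not before 2002-10-20; 2002-10-21 is on or after that date.
Step 3 — must wait 14 days from 2002-11-20 (end of the 30-day comment period, which began when the itemised statement is provided on 2002-10-21), so not before 2002-12-04; 2002-12-05 is on or after that date.
Step 4 — counting 66 days from 2002-12-05 (when the final cure demand is issued) gives a deadline of 2003-02-09; 2002-12-08 is within that limit.
Step 5 — 14 and 59 days from 2002-12-22 (end of the 14-day waiting period, which began when the termination notice is served on 2002-12-08) are 2003-01-05 and 2003-02-19 respectively; done 2003-02-18, which is between those dates.
Step 6 — 14 and 58 days from 2003-02-18 (when the dispute is referred to mediation) are 2003-03-04 and 2003-04-17 respectively; done 2003-02-28 — 4 days before the window opened.

Step 6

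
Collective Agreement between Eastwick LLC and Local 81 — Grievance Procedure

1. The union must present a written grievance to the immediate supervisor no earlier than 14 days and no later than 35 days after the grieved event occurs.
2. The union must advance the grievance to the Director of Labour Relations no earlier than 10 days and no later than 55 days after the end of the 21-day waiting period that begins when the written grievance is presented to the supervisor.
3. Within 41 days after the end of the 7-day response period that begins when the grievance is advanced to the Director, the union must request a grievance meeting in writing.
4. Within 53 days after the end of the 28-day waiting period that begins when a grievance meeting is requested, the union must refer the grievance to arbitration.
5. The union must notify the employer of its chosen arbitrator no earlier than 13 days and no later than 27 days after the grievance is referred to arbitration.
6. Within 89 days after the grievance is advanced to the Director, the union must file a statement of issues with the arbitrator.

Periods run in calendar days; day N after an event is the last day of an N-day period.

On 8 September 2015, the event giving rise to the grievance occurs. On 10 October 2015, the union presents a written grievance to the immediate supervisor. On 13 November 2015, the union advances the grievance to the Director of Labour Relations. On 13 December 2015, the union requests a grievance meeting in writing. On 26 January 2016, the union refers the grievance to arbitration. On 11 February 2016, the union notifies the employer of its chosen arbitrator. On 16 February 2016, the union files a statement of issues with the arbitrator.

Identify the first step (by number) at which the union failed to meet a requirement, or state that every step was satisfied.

Step 6

(1) the permitted window runs from 8 September 2015 + 14 = 22 September 2015 to 8 September 2015 + 35 = 13 October 2015; done 10 October 2015 — within the window.
(2) the permitted window runs from 31 October 2015 + 10 = 10 November 2015 to 31 October 2015 + 55 = 25 December 2015; done 13 November 2015 — within the window.
(3) due by 20 November 2015 + 41 days = 31 December 2015; completed 13 December 2015, before the deadline.
(4) due by 10 January 2016 + 53 days = 3 March 2016; 26 January 2016 is within that limit.
(5) the permitted window runs from 26 January 2016 + 13 = 8 February 2016 to 26 January 2016 + 27 = 22 February 2016; 11 February 2016 falls inside that range.
(6) due by 13 November 2015 + 89 days = 10 February 2016; done 16 February 2016 — 6 days late.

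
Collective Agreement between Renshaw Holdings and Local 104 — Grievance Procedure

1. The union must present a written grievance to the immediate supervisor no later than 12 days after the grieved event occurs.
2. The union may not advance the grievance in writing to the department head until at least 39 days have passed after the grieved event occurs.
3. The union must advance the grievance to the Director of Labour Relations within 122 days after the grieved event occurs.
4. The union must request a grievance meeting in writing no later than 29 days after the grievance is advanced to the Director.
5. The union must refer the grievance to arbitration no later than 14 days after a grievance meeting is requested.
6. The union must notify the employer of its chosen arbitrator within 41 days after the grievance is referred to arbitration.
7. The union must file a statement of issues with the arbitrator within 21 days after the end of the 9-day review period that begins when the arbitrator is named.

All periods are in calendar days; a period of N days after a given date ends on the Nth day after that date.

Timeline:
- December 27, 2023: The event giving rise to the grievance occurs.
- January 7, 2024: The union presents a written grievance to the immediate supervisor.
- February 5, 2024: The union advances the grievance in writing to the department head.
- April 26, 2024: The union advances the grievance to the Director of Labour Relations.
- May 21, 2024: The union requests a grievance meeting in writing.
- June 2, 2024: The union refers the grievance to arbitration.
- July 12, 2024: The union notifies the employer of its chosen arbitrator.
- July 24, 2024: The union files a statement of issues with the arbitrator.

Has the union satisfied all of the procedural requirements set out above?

Step 1: 12 days after December 27, 2023 (when the grieved event occurs) is January 8, 2024; completed January 7, 2024, before the deadline.
Step 2: the earliest permitted date is 39 days after December 27, 2023 (when the grieved event occurs), i.e. February 4, 2024; done February 5, 2024, after the minimum wait.
Step 3: 122 days after December 27, 2023 (when the grieved event occurs) is April 27, 2024; April 26, 2024 is within that limit.
Step 4: 29 days after April 26, 2024 (when the grievance is advanced to the Director) is May 25, 2024; done May 21, 2024 — timely.
Step 5: 14 days after May 21, 2024 (when a grievance meeting is requested) is June 4, 2024; June 2, 2024 is within that limit.
Step 6: 41 days after June 2, 2024 (when the grievance is referred to arbitration) is July 13, 2024; July 12, 2024 is within that limit.
Step 7: 21 days after July 21, 2024 (end of the 9-day review period, which began when the arbitrator is named on July 12, 2024) is August 11, 2024; completed July 24, 2024, before the deadline.

Yes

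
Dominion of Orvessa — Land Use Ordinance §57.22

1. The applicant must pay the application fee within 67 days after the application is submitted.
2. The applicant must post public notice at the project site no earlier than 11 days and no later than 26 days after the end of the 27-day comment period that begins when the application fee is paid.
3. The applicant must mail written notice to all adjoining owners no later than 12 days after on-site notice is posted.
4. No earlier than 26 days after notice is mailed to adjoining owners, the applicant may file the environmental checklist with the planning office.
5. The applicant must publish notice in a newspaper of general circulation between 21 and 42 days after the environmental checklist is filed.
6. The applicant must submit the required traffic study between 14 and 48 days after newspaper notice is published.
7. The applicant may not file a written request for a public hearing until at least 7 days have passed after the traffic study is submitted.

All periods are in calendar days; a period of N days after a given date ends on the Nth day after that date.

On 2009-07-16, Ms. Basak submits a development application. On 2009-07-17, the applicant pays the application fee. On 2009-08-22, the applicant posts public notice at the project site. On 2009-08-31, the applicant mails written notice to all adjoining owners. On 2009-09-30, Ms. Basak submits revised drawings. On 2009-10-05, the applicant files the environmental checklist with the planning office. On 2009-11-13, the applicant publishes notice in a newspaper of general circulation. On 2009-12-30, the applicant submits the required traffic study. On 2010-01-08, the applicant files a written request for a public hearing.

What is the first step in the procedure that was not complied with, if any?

Step 1 — counting 67 days from 2009-07-16 (when the application is submitted) gives a deadline of 2009-09-21; completed 2009-07-17, before the deadline.
Step 2 — 11 and 26 days from 2009-08-13 (end of the 27-day comment period, which began when the application fee is paid on 2009-07-17) are 2009-08-24 and 2009-09-08 respectively; done 2009-08-22 — 2 days before the window opened.
No need to go further; step 2 was not satisfied.

Step 2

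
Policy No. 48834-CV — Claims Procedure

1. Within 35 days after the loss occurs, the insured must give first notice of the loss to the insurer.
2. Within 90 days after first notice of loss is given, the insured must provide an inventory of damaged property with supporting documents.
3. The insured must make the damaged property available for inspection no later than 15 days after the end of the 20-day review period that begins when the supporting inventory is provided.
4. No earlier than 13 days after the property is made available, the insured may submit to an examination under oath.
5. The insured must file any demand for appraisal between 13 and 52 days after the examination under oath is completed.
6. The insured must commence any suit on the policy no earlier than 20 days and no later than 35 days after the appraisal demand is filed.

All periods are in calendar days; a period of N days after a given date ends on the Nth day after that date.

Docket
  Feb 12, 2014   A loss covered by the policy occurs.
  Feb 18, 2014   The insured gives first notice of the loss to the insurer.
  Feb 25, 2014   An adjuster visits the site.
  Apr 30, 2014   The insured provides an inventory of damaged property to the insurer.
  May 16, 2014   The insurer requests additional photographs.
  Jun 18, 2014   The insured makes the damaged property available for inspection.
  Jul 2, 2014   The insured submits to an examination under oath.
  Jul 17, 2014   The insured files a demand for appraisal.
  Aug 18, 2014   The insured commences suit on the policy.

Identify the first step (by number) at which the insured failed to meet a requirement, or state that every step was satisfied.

Step 3

Step 1 — counting 35 days from Feb 12, 2014 (when the loss occurs) gives a deadline of Mar 19, 2014; Feb 18, 2014 is within that limit.
Step 2 — counting 90 days from Feb 18, 2014 (when first notice of loss is given) gives a deadline of May 19, 2014; completed Apr 30, 2014, before the deadline.
Step 3 — counting 15 days from May 20, 2014 (end of the 20-day review period, which began when the supporting inventory is provided on Apr 30, 2014) gives a deadline of Jun 4, 2014; not done until Jun 18, 2014, 14 days after the deadline.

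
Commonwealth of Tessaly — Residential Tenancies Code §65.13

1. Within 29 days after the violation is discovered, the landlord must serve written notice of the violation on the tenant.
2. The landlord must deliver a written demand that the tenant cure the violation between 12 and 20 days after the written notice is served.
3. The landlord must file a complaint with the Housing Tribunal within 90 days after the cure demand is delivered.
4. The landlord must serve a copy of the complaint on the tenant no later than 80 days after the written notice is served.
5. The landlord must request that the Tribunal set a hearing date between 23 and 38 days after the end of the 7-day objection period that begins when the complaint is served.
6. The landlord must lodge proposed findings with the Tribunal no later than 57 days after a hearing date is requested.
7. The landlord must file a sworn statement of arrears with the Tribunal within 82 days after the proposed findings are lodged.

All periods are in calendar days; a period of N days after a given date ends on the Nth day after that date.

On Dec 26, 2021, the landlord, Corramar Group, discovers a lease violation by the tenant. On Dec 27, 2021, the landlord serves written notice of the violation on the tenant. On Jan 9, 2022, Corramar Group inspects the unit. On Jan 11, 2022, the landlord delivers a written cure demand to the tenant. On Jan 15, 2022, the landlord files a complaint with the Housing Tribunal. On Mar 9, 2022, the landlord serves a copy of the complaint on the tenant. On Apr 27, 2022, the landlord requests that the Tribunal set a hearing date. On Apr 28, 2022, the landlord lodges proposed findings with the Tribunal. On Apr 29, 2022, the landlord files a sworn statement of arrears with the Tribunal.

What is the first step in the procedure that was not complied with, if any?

(1) due by Dec 26, 2021 + 29 days = Jan 24, 2022; Dec 27, 2021 is within that limit.
(2) the permitted window runs from Dec 27, 2021 + 12 = Jan 8, 2022 to Dec 27, 2021 + 20 = Jan 16, 2022; done Jan 11, 2022, which is between those dates.
(3) due by Jan 11, 2022 + 90 days = Apr 11, 2022; done Jan 15, 2022 — timely.
(4) due by Dec 27, 2021 + 80 days = Mar 17, 2022; done Mar 9, 2022 — timely.
(5) the permitted window runs from Mar 16, 2022 + 23 = Apr 8, 2022 to Mar 16, 2022 + 38 = Apr 23, 2022; done Apr 27, 2022 — 4 days after the window closed.
That is the first point of non-compliance.

Step 5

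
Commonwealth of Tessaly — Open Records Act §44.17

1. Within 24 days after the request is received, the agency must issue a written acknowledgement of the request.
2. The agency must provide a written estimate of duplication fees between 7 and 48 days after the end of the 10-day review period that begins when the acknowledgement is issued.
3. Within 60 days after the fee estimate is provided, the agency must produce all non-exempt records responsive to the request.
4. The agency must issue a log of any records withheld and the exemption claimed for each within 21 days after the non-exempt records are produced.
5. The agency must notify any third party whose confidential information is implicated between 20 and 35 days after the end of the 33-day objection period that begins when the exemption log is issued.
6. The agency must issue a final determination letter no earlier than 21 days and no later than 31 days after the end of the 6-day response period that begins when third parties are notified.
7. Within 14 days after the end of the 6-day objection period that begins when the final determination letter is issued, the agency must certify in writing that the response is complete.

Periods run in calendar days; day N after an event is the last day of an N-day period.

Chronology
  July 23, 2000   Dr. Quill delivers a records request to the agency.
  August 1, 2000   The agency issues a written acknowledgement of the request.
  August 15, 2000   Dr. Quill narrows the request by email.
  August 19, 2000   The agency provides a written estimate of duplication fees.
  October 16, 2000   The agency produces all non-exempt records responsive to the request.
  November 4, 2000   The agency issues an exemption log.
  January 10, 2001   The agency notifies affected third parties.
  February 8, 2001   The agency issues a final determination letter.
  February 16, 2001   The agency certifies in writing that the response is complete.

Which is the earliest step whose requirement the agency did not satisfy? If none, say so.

(1) due by July 23, 2000 + 24 days = August 16, 2000; August 1, 2000 is within that limit.
(2) the permitted window runs from August 11, 2000 + 7 = August 18, 2000 to August 11, 2000 + 48 = September 28, 2000; August 19, 2000 falls inside that range.
(3) due by August 19, 2000 + 60 days = October 18, 2000; October 16, 2000 is within that limit.
(4) due by October 16, 2000 + 21 days = November 6, 2000; completed November 4, 2000, before the deadline.
(5) the permitted window runs from December 7, 2000 + 20 = December 27, 2000 to December 7, 2000 + 35 = January 11, 2001; done January 10, 2001 — within the window.
(6) the permitted window runs from January 16, 2001 + 21 = February 6, 2001 to January 16, 2001 + 31 = February 16, 2001; done February 8, 2001, which is between those dates.
(7) due by February 14, 2001 + 14 days = February 28, 2001; February 16, 2001 is within that limit.

None — every step was satisfied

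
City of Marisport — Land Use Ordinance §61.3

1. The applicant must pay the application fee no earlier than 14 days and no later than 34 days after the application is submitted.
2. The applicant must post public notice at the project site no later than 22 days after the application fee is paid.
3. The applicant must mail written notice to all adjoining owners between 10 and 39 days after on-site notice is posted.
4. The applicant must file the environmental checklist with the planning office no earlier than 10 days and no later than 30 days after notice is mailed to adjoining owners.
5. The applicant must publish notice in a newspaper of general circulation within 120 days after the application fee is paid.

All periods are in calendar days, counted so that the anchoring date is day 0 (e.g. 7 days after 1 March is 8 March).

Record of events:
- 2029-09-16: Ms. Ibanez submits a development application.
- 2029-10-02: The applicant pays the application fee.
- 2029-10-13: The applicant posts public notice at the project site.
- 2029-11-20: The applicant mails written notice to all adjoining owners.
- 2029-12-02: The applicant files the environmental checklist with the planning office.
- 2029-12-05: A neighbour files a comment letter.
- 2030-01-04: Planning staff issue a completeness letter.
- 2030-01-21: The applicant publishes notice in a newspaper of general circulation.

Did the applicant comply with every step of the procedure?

Yes

(1) the permitted window runs from 2029-09-16 + 14 = 2029-09-30 to 2029-09-16 + 34 = 2029-10-20; 2029-10-02 falls inside that range.
(2) due by 2029-10-02 + 22 days = 2029-10-24; done 2029-10-13 — timely.
(3) the permitted window runs from 2029-10-13 + 10 = 2029-10-23 to 2029-10-13 + 39 = 2029-11-21; 2029-11-20 falls inside that range.
(4) the permitted window runs from 2029-11-20 + 10 = 2029-11-30 to 2029-11-20 + 30 = 2029-12-20; done 2029-12-02, which is between those dates.
(5) due by 2029-10-02 + 120 days = 2030-01-30; done 2030-01-21 — timely.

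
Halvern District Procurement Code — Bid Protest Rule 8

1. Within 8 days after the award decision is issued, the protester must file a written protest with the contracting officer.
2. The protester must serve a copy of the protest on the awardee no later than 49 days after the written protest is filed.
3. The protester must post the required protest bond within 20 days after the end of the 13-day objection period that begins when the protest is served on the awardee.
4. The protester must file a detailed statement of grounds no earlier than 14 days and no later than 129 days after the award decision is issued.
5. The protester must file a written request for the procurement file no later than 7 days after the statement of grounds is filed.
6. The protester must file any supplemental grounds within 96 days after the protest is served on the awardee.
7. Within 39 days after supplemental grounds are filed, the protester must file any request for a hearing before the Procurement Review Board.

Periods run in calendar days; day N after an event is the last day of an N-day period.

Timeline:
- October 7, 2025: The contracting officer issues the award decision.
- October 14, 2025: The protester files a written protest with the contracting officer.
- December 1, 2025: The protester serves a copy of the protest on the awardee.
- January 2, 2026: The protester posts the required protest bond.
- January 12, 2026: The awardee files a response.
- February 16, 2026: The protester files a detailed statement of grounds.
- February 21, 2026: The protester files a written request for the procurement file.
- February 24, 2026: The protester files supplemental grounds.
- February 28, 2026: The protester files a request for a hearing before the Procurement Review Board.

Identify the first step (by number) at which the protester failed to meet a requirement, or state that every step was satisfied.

Step 4

Step 1 — counting 8 days from October 7, 2025 (when the award decision is issued) gives a deadline of October 15, 2025; done October 14, 2025 — timely.
Step 2 — counting 49 days from October 14, 2025 (when the written protest is filed) gives a deadline of December 2, 2025; completed December 1, 2025, before the deadline.
Step 3 — counting 20 days from December 14, 2025 (end of the 13-day objection period, which began when the protest is served on the awardee on December 1, 2025) gives a deadline of January 3, 2026; done January 2, 2026 — timely.
Step 4 — 14 and 129 days from October 7, 2025 (when the award decision is issued) are October 21, 2025 and February 13, 2026 respectively; February 16, 2026 is 3 days past the end of the window.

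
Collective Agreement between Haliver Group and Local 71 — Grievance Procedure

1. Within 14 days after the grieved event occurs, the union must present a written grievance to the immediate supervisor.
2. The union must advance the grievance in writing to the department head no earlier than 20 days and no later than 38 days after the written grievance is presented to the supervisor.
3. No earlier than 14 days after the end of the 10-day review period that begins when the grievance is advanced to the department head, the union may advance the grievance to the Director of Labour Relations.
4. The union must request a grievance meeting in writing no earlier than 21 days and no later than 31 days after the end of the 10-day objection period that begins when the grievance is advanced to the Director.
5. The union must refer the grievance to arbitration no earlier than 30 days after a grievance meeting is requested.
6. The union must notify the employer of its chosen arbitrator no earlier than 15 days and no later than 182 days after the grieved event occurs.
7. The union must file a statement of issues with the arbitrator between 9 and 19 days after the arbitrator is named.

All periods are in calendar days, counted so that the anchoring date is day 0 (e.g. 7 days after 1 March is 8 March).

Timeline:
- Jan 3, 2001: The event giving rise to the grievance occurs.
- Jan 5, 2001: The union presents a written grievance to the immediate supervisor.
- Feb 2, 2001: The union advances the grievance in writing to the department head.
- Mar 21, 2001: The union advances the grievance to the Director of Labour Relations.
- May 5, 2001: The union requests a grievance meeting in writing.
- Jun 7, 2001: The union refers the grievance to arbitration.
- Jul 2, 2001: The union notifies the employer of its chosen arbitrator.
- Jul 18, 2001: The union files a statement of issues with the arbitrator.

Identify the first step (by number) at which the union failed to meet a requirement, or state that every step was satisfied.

Step 4

(1) due by Jan 3, 2001 + 14 days = Jan 17, 2001; done Jan 5, 2001 — timely.
(2) the permitted window runs from Jan 5, 2001 + 20 = Jan 25, 2001 to Jan 5, 2001 + 38 = Feb 12, 2001; done Feb 2, 2001, which is between those dates.
(3) permitted from Feb 12, 2001 + 14 days = Feb 26, 2001 onward; done Mar 21, 2001 — permitted.
(4) the permitted window runs from Mar 31, 2001 + 21 = Apr 21, 2001 to Mar 31, 2001 + 31 = May 1, 2001; May 5, 2001 is 4 days past the end of the window.
The analysis stops there.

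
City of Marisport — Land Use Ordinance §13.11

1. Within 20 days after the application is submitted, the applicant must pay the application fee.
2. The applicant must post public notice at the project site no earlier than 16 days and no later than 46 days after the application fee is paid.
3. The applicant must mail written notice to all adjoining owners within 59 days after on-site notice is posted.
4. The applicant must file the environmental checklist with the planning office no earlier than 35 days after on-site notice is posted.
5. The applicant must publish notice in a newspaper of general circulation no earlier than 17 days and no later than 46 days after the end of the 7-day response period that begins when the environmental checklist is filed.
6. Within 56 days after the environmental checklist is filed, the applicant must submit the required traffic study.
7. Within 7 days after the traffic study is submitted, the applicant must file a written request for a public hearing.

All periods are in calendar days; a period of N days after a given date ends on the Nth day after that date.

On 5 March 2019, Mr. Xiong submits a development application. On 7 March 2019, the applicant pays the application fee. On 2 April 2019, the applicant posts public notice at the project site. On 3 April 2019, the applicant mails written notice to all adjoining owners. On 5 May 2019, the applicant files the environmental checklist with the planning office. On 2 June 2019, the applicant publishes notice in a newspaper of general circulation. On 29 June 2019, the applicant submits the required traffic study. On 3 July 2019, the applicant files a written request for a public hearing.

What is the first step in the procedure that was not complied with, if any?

Step 4

(1) due by 5 March 2019 + 20 days = 25 March 2019; 7 March 2019 is within that limit.
(2) the permitted window runs from 7 March 2019 + 16 = 23 March 2019 to 7 March 2019 + 46 = 22 April 2019; done 2 April 2019, which is between those dates.
(3) due by 2 April 2019 + 59 days = 31 May 2019; 3 April 2019 is within that limit.
(4) permitted from 2 April 2019 + 35 days = 7 May 2019 onward; 5 May 2019 is 2 days before the earliest permitted date.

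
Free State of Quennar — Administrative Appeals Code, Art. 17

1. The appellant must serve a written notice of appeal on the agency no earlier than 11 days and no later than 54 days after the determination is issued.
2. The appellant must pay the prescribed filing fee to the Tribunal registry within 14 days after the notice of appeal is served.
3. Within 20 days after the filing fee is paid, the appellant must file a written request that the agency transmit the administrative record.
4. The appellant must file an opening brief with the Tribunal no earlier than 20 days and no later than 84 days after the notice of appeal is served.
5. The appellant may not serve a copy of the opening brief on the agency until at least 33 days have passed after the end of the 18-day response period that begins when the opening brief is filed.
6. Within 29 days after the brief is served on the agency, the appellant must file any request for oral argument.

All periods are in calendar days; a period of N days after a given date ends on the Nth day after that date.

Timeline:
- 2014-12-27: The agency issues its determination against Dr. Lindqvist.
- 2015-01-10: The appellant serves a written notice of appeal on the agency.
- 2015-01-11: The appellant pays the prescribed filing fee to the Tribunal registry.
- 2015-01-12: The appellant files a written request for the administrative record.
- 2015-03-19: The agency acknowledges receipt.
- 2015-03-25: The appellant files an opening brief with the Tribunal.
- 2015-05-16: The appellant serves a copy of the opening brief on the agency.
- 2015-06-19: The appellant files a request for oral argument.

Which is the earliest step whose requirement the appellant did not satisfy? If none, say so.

(1) the permitted window runs from 2014-12-27 + 11 = 2015-01-07 to 2014-12-27 + 54 = 2015-02-19; 2015-01-10 falls inside that range.
(2) due by 2015-01-10 + 14 days = 2015-01-24; 2015-01-11 is within that limit.
(3) due by 2015-01-11 + 20 days = 2015-01-31; done 2015-01-12 — timely.
(4) the permitted window runs from 2015-01-10 + 20 = 2015-01-30 to 2015-01-10 + 84 = 2015-04-04; done 2015-03-25, which is between those dates.
(5) permitted from 2015-04-12 + 33 days = 2015-05-15 onward; done 2015-05-16, after the minimum wait.
(6) due by 2015-05-16 + 29 days = 2015-06-14; not done until 2015-06-19, 5 days after the deadline.
No need to go further; step 6 was not satisfied.

Step 6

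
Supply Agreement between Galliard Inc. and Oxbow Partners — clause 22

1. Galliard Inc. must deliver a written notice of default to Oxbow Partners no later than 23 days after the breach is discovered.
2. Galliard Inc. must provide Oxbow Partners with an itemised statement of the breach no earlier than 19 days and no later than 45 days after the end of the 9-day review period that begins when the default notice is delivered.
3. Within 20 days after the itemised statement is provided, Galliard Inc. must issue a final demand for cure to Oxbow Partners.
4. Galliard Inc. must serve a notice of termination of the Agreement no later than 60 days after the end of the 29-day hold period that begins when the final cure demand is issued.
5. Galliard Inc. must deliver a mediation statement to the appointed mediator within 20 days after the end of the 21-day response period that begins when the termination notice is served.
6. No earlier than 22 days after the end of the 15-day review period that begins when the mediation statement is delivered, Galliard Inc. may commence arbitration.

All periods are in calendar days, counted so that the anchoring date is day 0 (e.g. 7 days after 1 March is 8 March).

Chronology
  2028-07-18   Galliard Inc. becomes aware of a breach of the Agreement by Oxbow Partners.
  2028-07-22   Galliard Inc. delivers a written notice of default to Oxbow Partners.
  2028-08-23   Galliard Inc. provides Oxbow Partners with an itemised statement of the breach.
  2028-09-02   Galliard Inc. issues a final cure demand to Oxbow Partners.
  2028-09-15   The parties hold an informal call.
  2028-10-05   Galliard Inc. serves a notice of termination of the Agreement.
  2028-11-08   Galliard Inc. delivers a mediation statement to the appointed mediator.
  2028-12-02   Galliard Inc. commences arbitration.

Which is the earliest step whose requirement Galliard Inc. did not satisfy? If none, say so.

Step 1 — counting 23 days from 2028-07-18 (when the breach is discovered) gives a deadline of 2028-08-10; done 2028-07-22 — timely.
Step 2 — 19 and 45 days from 2028-07-31 (end of the 9-day review period, which began when the default notice is delivered on 2028-07-22) are 2028-08-19 and 2028-09-14 respectively; done 2028-08-23, which is between those dates.
Step 3 — counting 20 days from 2028-08-23 (when the itemised statement is provided) gives a deadline of 2028-09-12; completed 2028-09-02, before the deadline.
Step 4 — counting 60 days from 2028-10-01 (end of the 29-day hold period, which began when the final cure demand is issued on 2028-09-02) gives a deadline of 2028-11-30; completed 2028-10-05, before the deadline.
Step 5 — counting 20 days from 2028-10-26 (end of the 21-day response period, which began when the termination notice is served on 2028-10-05) gives a deadline of 2028-11-15; done 2028-11-08 — timely.
Step 6 — must wait 22 days from 2028-11-23 (end of the 15-day review period, which began when the mediation statement is delivered on 2028-11-08), so not before 2028-12-15; done 2028-12-02 — 13 days too early.

Step 6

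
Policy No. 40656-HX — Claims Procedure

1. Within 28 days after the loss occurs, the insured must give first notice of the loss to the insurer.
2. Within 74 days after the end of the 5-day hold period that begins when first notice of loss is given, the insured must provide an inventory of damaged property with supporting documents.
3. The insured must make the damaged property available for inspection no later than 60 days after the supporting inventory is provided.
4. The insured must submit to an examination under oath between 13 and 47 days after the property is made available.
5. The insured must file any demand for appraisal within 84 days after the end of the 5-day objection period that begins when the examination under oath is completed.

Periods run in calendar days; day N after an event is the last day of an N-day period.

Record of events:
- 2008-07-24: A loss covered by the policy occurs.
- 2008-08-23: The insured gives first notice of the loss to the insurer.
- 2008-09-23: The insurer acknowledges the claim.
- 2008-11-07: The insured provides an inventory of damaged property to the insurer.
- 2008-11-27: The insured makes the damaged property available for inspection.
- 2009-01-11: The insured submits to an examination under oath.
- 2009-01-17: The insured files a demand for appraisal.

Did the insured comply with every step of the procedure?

No

Step 1 — counting 28 days from 2008-07-24 (when the loss occurs) gives a deadline of 2008-08-21; done 2008-08-23 — 2 days late.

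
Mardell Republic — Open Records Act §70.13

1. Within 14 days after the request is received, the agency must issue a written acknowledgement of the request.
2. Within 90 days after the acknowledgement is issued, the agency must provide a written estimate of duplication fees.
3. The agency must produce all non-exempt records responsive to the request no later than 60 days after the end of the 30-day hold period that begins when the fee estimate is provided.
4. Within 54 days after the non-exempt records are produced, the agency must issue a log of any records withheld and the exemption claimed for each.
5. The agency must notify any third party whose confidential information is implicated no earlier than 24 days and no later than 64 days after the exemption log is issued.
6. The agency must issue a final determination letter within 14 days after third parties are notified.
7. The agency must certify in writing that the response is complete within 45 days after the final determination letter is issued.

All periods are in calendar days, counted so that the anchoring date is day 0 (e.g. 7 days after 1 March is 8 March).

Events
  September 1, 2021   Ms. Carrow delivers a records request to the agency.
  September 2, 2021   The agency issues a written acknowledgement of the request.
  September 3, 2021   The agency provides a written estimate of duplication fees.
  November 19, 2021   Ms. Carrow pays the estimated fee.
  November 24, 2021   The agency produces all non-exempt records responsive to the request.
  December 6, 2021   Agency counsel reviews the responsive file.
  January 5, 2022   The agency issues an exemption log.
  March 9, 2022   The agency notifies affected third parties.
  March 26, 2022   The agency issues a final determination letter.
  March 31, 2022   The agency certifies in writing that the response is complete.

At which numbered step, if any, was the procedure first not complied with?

Step 1 — counting 14 days from September 1, 2021 (when the request is received) gives a deadline of September 15, 2021; completed September 2, 2021, before the deadline.
Step 2 — counting 90 days from September 2, 2021 (when the acknowledgement is issued) gives a deadline of December 1, 2021; done September 3, 2021 — timely.
Step 3 — counting 60 days from October 3, 2021 (end of the 30-day hold period, which began when the fee estimate is provided on September 3, 2021) gives a deadline of December 2, 2021; completed November 24, 2021, before the deadline.
Step 4 — counting 54 days from November 24, 2021 (when the non-exempt records are produced) gives a deadline of January 17, 2022; completed January 5, 2022, before the deadline.
Step 5 — 24 and 64 days from January 5, 2022 (when the exemption log is issued) are January 29, 2022 and March 10, 2022 respectively; done March 9, 2022, which is between those dates.
Step 6 — counting 14 days from March 9, 2022 (when third parties are notified) gives a deadline of March 23, 2022; done March 26, 2022 — 3 days late.
The analysis stops there.

Step 6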